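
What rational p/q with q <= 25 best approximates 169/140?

Expand x = 169/140 as a continued fraction with the Euclidean algorithm:
  169 = 1*140 + 29, so a_0 = 1.
  140 = 4*29 + 24, so a_1 = 4.
  29 = 1*24 + 5, so a_2 = 1.
  24 = 4*5 + 4, so a_3 = 4.
  5 = 1*4 + 1, so a_4 = 1.
  4 = 4*1 + 0, so a_5 = 4.
so x = [1; 4, 1, 4, 1, 4].
Convergents (p_i = a_i*p_{i-1} + p_{i-2}, q_i = a_i*q_{i-1} + q_{i-2} with p_{-2}=0, p_{-1}=1, q_{-2}=1, q_{-1}=0), until the denominator exceeds 25:
  i=0: a_0=1, p_0 = 1*1 + 0 = 1, q_0 = 1*0 + 1 = 1.
  i=1: a_1=4, p_1 = 4*1 + 1 = 5, q_1 = 4*1 + 0 = 4.
  i=2: a_2=1, p_2 = 1*5 + 1 = 6, q_2 = 1*4 + 1 = 5.
  i=3: a_3=4, p_3 = 4*6 + 5 = 29, q_3 = 4*5 + 4 = 24.
  i=4: a_4=1, p_4 = 1*29 + 6 = 35, q_4 = 1*24 + 5 = 29.
q_4 = 29 > 25, so the last convergent with denominator <= 25 is p_3/q_3 = 29/24.
The closest fraction with denominator <= 25 is either p_3/q_3 or the intermediate fraction (k*p_3 + p_2)/(k*q_3 + q_2) with the largest k >= 1 whose denominator stays <= 25; these approach x as k grows, and every other convergent or intermediate fraction in range is farther away.
Largest k: floor((25 - q_2)/q_3) = floor((25 - 5)/24) = 0.
Since k = 0, no intermediate fraction beyond p_3/q_3 has denominator <= 25, so the convergent 29/24 is the closest (its error is |169*24 - 29*140|/(140*24) = 4/3360).

29/24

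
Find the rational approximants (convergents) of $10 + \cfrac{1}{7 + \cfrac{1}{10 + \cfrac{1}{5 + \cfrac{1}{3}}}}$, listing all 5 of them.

Using the convergent recurrence p_i = a_i*p_{i-1} + p_{i-2}, q_i = a_i*q_{i-1} + q_{i-2} with p_{-2}=0, p_{-1}=1, q_{-2}=1, q_{-1}=0:
  i=0: a_0=10, p_0 = 10*1 + 0 = 10, q_0 = 10*0 + 1 = 1.
  i=1: a_1=7, p_1 = 7*10 + 1 = 71, q_1 = 7*1 + 0 = 7.
  i=2: a_2=10, p_2 = 10*71 + 10 = 720, q_2 = 10*7 + 1 = 71.
  i=3: a_3=5, p_3 = 5*720 + 71 = 3671, q_3 = 5*71 + 7 = 362.
  i=4: a_4=3, p_4 = 3*3671 + 720 = 11733, q_4 = 3*362 + 71 = 1157.

10/1, 71/7, 720/71, 3671/362, 11733/1157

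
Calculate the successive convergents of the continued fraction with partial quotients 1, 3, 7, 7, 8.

1/1, 4/3, 29/22, 207/157, 1685/1278

Using the convergent recurrence p_i = a_i*p_{i-1} + p_{i-2}, q_i = a_i*q_{i-1} + q_{i-2} with p_{-2}=0, p_{-1}=1, q_{-2}=1, q_{-1}=0:
  i=0: a_0=1, p_0 = 1*1 + 0 = 1, q_0 = 1*0 + 1 = 1.
  i=1: a_1=3, p_1 = 3*1 + 1 = 4, q_1 = 3*1 + 0 = 3.
  i=2: a_2=7, p_2 = 7*4 + 1 = 29, q_2 = 7*3 + 1 = 22.
  i=3: a_3=7, p_3 = 7*29 + 4 = 207, q_3 = 7*22 + 3 = 157.
  i=4: a_4=8, p_4 = 8*207 + 29 = 1685, q_4 = 8*157 + 22 = 1278.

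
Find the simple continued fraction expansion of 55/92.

[0; 1, 1, 2, 18]

Run the Euclidean algorithm on 55 and 92; the successive quotients are the partial quotients a_0, a_1, ... (each step inverts the fractional part left over by the previous one):
  55 = 0*92 + 55, so a_0 = 0.
  92 = 1*55 + 37, so a_1 = 1.
  55 = 1*37 + 18, so a_2 = 1.
  37 = 2*18 + 1, so a_3 = 2.
  18 = 18*1 + 0, so a_4 = 18.
The remainder reaches 0 after 5 divisions, so the expansion has 5 partial quotients, read off in order.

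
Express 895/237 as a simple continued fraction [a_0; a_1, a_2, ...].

Run the Euclidean algorithm on 895 and 237; the successive quotients are the partial quotients a_0, a_1, ... (each step inverts the fractional part left over by the previous one):
  895 = 3*237 + 184, so a_0 = 3.
  237 = 1*184 + 53, so a_1 = 1.
  184 = 3*53 + 25, so a_2 = 3.
  53 = 2*25 + 3, so a_3 = 2.
  25 = 8*3 + 1, so a_4 = 8.
  3 = 3*1 + 0, so a_5 = 3.
The remainder reaches 0 after 6 divisions, so the expansion has 6 partial quotients, read off in order.

[3; 1, 3, 2, 8, 3]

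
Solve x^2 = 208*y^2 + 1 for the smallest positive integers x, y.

First expand sqrt(208) as a continued fraction. With x_i = (sqrt(208) + m_i)/d_i and (m_0, d_0) = (0, 1): a_0 = floor(sqrt(208)) = 14, since 14^2 = 196 <= 208 < 225 = 15^2.
Iterate m_{i+1} = d_i*a_i - m_i, d_{i+1} = (208 - m_{i+1}^2)/d_i, a_{i+1} = floor((a_0 + m_{i+1})/d_{i+1}):
  m_1 = 1*14 - 0 = 14, d_1 = (208 - 14^2)/1 = 12/1 = 12, a_1 = floor((14 + 14)/12) = 2.
  m_2 = 12*2 - 14 = 10, d_2 = (208 - 10^2)/12 = 108/12 = 9, a_2 = floor((14 + 10)/9) = 2.
  m_3 = 9*2 - 10 = 8, d_3 = (208 - 8^2)/9 = 144/9 = 16, a_3 = floor((14 + 8)/16) = 1.
  m_4 = 16*1 - 8 = 8, d_4 = (208 - 8^2)/16 = 144/16 = 9, a_4 = floor((14 + 8)/9) = 2.
  m_5 = 9*2 - 8 = 10, d_5 = (208 - 10^2)/9 = 108/9 = 12, a_5 = floor((14 + 10)/12) = 2.
  m_6 = 12*2 - 10 = 14, d_6 = (208 - 14^2)/12 = 12/12 = 1, a_6 = floor((14 + 14)/1) = 28.
  m_7 = 1*28 - 14 = 14, d_7 = (208 - 14^2)/1 = 12/1 = 12: (m_7, d_7) = (m_1, d_1) = (14, 12), so from here the quotients repeat a_1, ..., a_6; the period length is 6.
So sqrt(208) = [14; (2, 2, 1, 2, 2, 28)] with period length k = 6.
k is even, so the fundamental solution of x^2 - 208y^2 = 1 is (p_{k-1}, q_{k-1}) = (p_5, q_5); compute convergents through index 5.
Convergents (p_i = a_i*p_{i-1} + p_{i-2}, q_i = a_i*q_{i-1} + q_{i-2} with p_{-2}=0, p_{-1}=1, q_{-2}=1, q_{-1}=0):
  i=0: a_0=14, p_0 = 14*1 + 0 = 14, q_0 = 14*0 + 1 = 1.
  i=1: a_1=2, p_1 = 2*14 + 1 = 29, q_1 = 2*1 + 0 = 2.
  i=2: a_2=2, p_2 = 2*29 + 14 = 72, q_2 = 2*2 + 1 = 5.
  i=3: a_3=1, p_3 = 1*72 + 29 = 101, q_3 = 1*5 + 2 = 7.
  i=4: a_4=2, p_4 = 2*101 + 72 = 274, q_4 = 2*7 + 5 = 19.
  i=5: a_5=2, p_5 = 2*274 + 101 = 649, q_5 = 2*19 + 7 = 45.
Check: 649^2 - 208*45^2 = 421201 - 421200 = 1, so (x, y) = (649, 45) solves the equation, and by the theorem it is the least positive solution.

(x, y) = (649, 45)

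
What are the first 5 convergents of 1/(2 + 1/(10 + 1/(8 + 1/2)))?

0/1, 1/2, 10/21, 81/170, 172/361

Using the convergent recurrence p_i = a_i*p_{i-1} + p_{i-2}, q_i = a_i*q_{i-1} + q_{i-2} with p_{-2}=0, p_{-1}=1, q_{-2}=1, q_{-1}=0:
  i=0: a_0=0, p_0 = 0*1 + 0 = 0, q_0 = 0*0 + 1 = 1.
  i=1: a_1=2, p_1 = 2*0 + 1 = 1, q_1 = 2*1 + 0 = 2.
  i=2: a_2=10, p_2 = 10*1 + 0 = 10, q_2 = 10*2 + 1 = 21.
  i=3: a_3=8, p_3 = 8*10 + 1 = 81, q_3 = 8*21 + 2 = 170.
  i=4: a_4=2, p_4 = 2*81 + 10 = 172, q_4 = 2*170 + 21 = 361.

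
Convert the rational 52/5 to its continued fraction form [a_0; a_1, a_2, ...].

[10; 2, 2]

Run the Euclidean algorithm on 52 and 5; the successive quotients are the partial quotients a_0, a_1, ... (each step inverts the fractional part left over by the previous one):
  52 = 10*5 + 2, so a_0 = 10.
  5 = 2*2 + 1, so a_1 = 2.
  2 = 2*1 + 0, so a_2 = 2.
The remainder reaches 0 after 3 divisions, so the expansion has 3 partial quotients, read off in order.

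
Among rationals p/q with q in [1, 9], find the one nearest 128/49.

Expand x = 128/49 as a continued fraction with the Euclidean algorithm:
  128 = 2*49 + 30, so a_0 = 2.
  49 = 1*30 + 19, so a_1 = 1.
  30 = 1*19 + 11, so a_2 = 1.
  19 = 1*11 + 8, so a_3 = 1.
  11 = 1*8 + 3, so a_4 = 1.
  8 = 2*3 + 2, so a_5 = 2.
  3 = 1*2 + 1, so a_6 = 1.
  2 = 2*1 + 0, so a_7 = 2.
so x = [2; 1, 1, 1, 1, 2, 1, 2].
Convergents (p_i = a_i*p_{i-1} + p_{i-2}, q_i = a_i*q_{i-1} + q_{i-2} with p_{-2}=0, p_{-1}=1, q_{-2}=1, q_{-1}=0), until the denominator exceeds 9:
  i=0: a_0=2, p_0 = 2*1 + 0 = 2, q_0 = 2*0 + 1 = 1.
  i=1: a_1=1, p_1 = 1*2 + 1 = 3, q_1 = 1*1 + 0 = 1.
  i=2: a_2=1, p_2 = 1*3 + 2 = 5, q_2 = 1*1 + 1 = 2.
  i=3: a_3=1, p_3 = 1*5 + 3 = 8, q_3 = 1*2 + 1 = 3.
  i=4: a_4=1, p_4 = 1*8 + 5 = 13, q_4 = 1*3 + 2 = 5.
  i=5: a_5=2, p_5 = 2*13 + 8 = 34, q_5 = 2*5 + 3 = 13.
q_5 = 13 > 9, so the last convergent with denominator <= 9 is p_4/q_4 = 13/5.
The closest fraction with denominator <= 9 is either p_4/q_4 or the intermediate fraction (k*p_4 + p_3)/(k*q_4 + q_3) with the largest k >= 1 whose denominator stays <= 9; these approach x as k grows, and every other convergent or intermediate fraction in range is farther away.
Largest k: floor((9 - q_3)/q_4) = floor((9 - 3)/5) = 1.
That gives (1*13 + 8)/(1*5 + 3) = 21/8.
Compare the errors: |x - 13/5| = |128*5 - 13*49|/(49*5) = 3/245, and |x - 21/8| = |128*8 - 21*49|/(49*8) = 5/392.
Cross-multiplying, 3*392 = 1176 < 1225 = 5*245, so 3/245 is smaller: the convergent 13/5 is closer to x than 21/8.

13/5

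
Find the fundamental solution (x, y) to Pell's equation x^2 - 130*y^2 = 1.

First expand sqrt(130) as a continued fraction. With x_i = (sqrt(130) + m_i)/d_i and (m_0, d_0) = (0, 1): a_0 = floor(sqrt(130)) = 11, since 11^2 = 121 <= 130 < 144 = 12^2.
Iterate m_{i+1} = d_i*a_i - m_i, d_{i+1} = (130 - m_{i+1}^2)/d_i, a_{i+1} = floor((a_0 + m_{i+1})/d_{i+1}):
  m_1 = 1*11 - 0 = 11, d_1 = (130 - 11^2)/1 = 9/1 = 9, a_1 = floor((11 + 11)/9) = 2.
  m_2 = 9*2 - 11 = 7, d_2 = (130 - 7^2)/9 = 81/9 = 9, a_2 = floor((11 + 7)/9) = 2.
  m_3 = 9*2 - 7 = 11, d_3 = (130 - 11^2)/9 = 9/9 = 1, a_3 = floor((11 + 11)/1) = 22.
  m_4 = 1*22 - 11 = 11, d_4 = (130 - 11^2)/1 = 9/1 = 9: (m_4, d_4) = (m_1, d_1) = (11, 9), so from here the quotients repeat a_1, ..., a_3; the period length is 3.
So sqrt(130) = [11; (2, 2, 22)] with period length k = 3.
k is odd, so (p_{k-1}, q_{k-1}) only solves x^2 - 130y^2 = -1 and the fundamental solution of x^2 - 130y^2 = 1 is (p_{2k-1}, q_{2k-1}) = (p_5, q_5); compute convergents through index 5, running through the period twice.
Convergents (p_i = a_i*p_{i-1} + p_{i-2}, q_i = a_i*q_{i-1} + q_{i-2} with p_{-2}=0, p_{-1}=1, q_{-2}=1, q_{-1}=0):
  i=0: a_0=11, p_0 = 11*1 + 0 = 11, q_0 = 11*0 + 1 = 1.
  i=1: a_1=2, p_1 = 2*11 + 1 = 23, q_1 = 2*1 + 0 = 2.
  i=2: a_2=2, p_2 = 2*23 + 11 = 57, q_2 = 2*2 + 1 = 5.
  i=3: a_3=22, p_3 = 22*57 + 23 = 1277, q_3 = 22*5 + 2 = 112.
  i=4: a_4=2, p_4 = 2*1277 + 57 = 2611, q_4 = 2*112 + 5 = 229.
  i=5: a_5=2, p_5 = 2*2611 + 1277 = 6499, q_5 = 2*229 + 112 = 570.
Indeed p_2^2 - 130*q_2^2 = 3249 - 3250 = -1, not +1.
Check: 6499^2 - 130*570^2 = 42237001 - 42237000 = 1, so (x, y) = (6499, 570) solves the equation, and by the theorem it is the least positive solution.

(x, y) = (6499, 570)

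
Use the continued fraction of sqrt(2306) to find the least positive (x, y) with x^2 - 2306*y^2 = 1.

First expand sqrt(2306) as a continued fraction. With x_i = (sqrt(2306) + m_i)/d_i and (m_0, d_0) = (0, 1): a_0 = floor(sqrt(2306)) = 48, since 48^2 = 2304 <= 2306 < 2401 = 49^2.
Iterate m_{i+1} = d_i*a_i - m_i, d_{i+1} = (2306 - m_{i+1}^2)/d_i, a_{i+1} = floor((a_0 + m_{i+1})/d_{i+1}):
  m_1 = 1*48 - 0 = 48, d_1 = (2306 - 48^2)/1 = 2/1 = 2, a_1 = floor((48 + 48)/2) = 48.
  m_2 = 2*48 - 48 = 48, d_2 = (2306 - 48^2)/2 = 2/2 = 1, a_2 = floor((48 + 48)/1) = 96.
  m_3 = 1*96 - 48 = 48, d_3 = (2306 - 48^2)/1 = 2/1 = 2: (m_3, d_3) = (m_1, d_1) = (48, 2), so from here the quotients repeat a_1, a_2; the period length is 2.
So sqrt(2306) = [48; (48, 96)] with period length k = 2.
k is even, so the fundamental solution of x^2 - 2306y^2 = 1 is (p_{k-1}, q_{k-1}) = (p_1, q_1); compute convergents through index 1.
Convergents (p_i = a_i*p_{i-1} + p_{i-2}, q_i = a_i*q_{i-1} + q_{i-2} with p_{-2}=0, p_{-1}=1, q_{-2}=1, q_{-1}=0):
  i=0: a_0=48, p_0 = 48*1 + 0 = 48, q_0 = 48*0 + 1 = 1.
  i=1: a_1=48, p_1 = 48*48 + 1 = 2305, q_1 = 48*1 + 0 = 48.
Check: 2305^2 - 2306*48^2 = 5313025 - 5313024 = 1, so (x, y) = (2305, 48) solves the equation, and by the theorem it is the least positive solution.

(x, y) = (2305, 48)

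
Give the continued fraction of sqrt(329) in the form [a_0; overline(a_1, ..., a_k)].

Write x_i = (sqrt(329) + m_i)/d_i with (m_0, d_0) = (0, 1). a_0 = floor(sqrt(329)) = 18, since 18^2 = 324 <= 329 < 361 = 19^2.
Iterate m_{i+1} = d_i*a_i - m_i, d_{i+1} = (329 - m_{i+1}^2)/d_i, a_{i+1} = floor((a_0 + m_{i+1})/d_{i+1}):
  m_1 = 1*18 - 0 = 18, d_1 = (329 - 18^2)/1 = 5/1 = 5, a_1 = floor((18 + 18)/5) = 7.
  m_2 = 5*7 - 18 = 17, d_2 = (329 - 17^2)/5 = 40/5 = 8, a_2 = floor((18 + 17)/8) = 4.
  m_3 = 8*4 - 17 = 15, d_3 = (329 - 15^2)/8 = 104/8 = 13, a_3 = floor((18 + 15)/13) = 2.
  m_4 = 13*2 - 15 = 11, d_4 = (329 - 11^2)/13 = 208/13 = 16, a_4 = floor((18 + 11)/16) = 1.
  m_5 = 16*1 - 11 = 5, d_5 = (329 - 5^2)/16 = 304/16 = 19, a_5 = floor((18 + 5)/19) = 1.
  m_6 = 19*1 - 5 = 14, d_6 = (329 - 14^2)/19 = 133/19 = 7, a_6 = floor((18 + 14)/7) = 4.
  m_7 = 7*4 - 14 = 14, d_7 = (329 - 14^2)/7 = 133/7 = 19, a_7 = floor((18 + 14)/19) = 1.
  m_8 = 19*1 - 14 = 5, d_8 = (329 - 5^2)/19 = 304/19 = 16, a_8 = floor((18 + 5)/16) = 1.
  m_9 = 16*1 - 5 = 11, d_9 = (329 - 11^2)/16 = 208/16 = 13, a_9 = floor((18 + 11)/13) = 2.
  m_10 = 13*2 - 11 = 15, d_10 = (329 - 15^2)/13 = 104/13 = 8, a_10 = floor((18 + 15)/8) = 4.
  m_11 = 8*4 - 15 = 17, d_11 = (329 - 17^2)/8 = 40/8 = 5, a_11 = floor((18 + 17)/5) = 7.
  m_12 = 5*7 - 17 = 18, d_12 = (329 - 18^2)/5 = 5/5 = 1, a_12 = floor((18 + 18)/1) = 36.
  m_13 = 1*36 - 18 = 18, d_13 = (329 - 18^2)/1 = 5/1 = 5: (m_13, d_13) = (m_1, d_1) = (18, 5), so from here the quotients repeat a_1, ..., a_12; the period length is 12.
Hence the expansion of sqrt(329) is a_0 = 18 followed by the repeating block 7, 4, 2, 1, 1, 4, 1, 1, 2, 4, 7, 36 (period 12).

[18; overline(7, 4, 2, 1, 1, 4, 1, 1, 2, 4, 7, 36)]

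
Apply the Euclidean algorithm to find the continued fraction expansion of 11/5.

Run the Euclidean algorithm on 11 and 5; the successive quotients are the partial quotients a_0, a_1, ... (each step inverts the fractional part left over by the previous one):
  11 = 2*5 + 1, so a_0 = 2.
  5 = 5*1 + 0, so a_1 = 5.
The remainder reaches 0 after 2 divisions, so the expansion has 2 partial quotients, read off in order.

[2; 5]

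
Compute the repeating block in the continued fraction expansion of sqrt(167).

[12; (1, 11, 1, 24)]

Write x_i = (sqrt(167) + m_i)/d_i with (m_0, d_0) = (0, 1). a_0 = floor(sqrt(167)) = 12, since 12^2 = 144 <= 167 < 169 = 13^2.
Iterate m_{i+1} = d_i*a_i - m_i, d_{i+1} = (167 - m_{i+1}^2)/d_i, a_{i+1} = floor((a_0 + m_{i+1})/d_{i+1}):
  m_1 = 1*12 - 0 = 12, d_1 = (167 - 12^2)/1 = 23/1 = 23, a_1 = floor((12 + 12)/23) = 1.
  m_2 = 23*1 - 12 = 11, d_2 = (167 - 11^2)/23 = 46/23 = 2, a_2 = floor((12 + 11)/2) = 11.
  m_3 = 2*11 - 11 = 11, d_3 = (167 - 11^2)/2 = 46/2 = 23, a_3 = floor((12 + 11)/23) = 1.
  m_4 = 23*1 - 11 = 12, d_4 = (167 - 12^2)/23 = 23/23 = 1, a_4 = floor((12 + 12)/1) = 24.
  m_5 = 1*24 - 12 = 12, d_5 = (167 - 12^2)/1 = 23/1 = 23: (m_5, d_5) = (m_1, d_1) = (12, 23), so from here the quotients repeat a_1, ..., a_4; the period length is 4.
Hence the expansion of sqrt(167) is a_0 = 12 followed by the repeating block 1, 11, 1, 24 (period 4).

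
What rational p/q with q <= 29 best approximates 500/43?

Expand x = 500/43 as a continued fraction with the Euclidean algorithm:
  500 = 11*43 + 27, so a_0 = 11.
  43 = 1*27 + 16, so a_1 = 1.
  27 = 1*16 + 11, so a_2 = 1.
  16 = 1*11 + 5, so a_3 = 1.
  11 = 2*5 + 1, so a_4 = 2.
  5 = 5*1 + 0, so a_5 = 5.
so x = [11; 1, 1, 1, 2, 5].
Convergents (p_i = a_i*p_{i-1} + p_{i-2}, q_i = a_i*q_{i-1} + q_{i-2} with p_{-2}=0, p_{-1}=1, q_{-2}=1, q_{-1}=0), until the denominator exceeds 29:
  i=0: a_0=11, p_0 = 11*1 + 0 = 11, q_0 = 11*0 + 1 = 1.
  i=1: a_1=1, p_1 = 1*11 + 1 = 12, q_1 = 1*1 + 0 = 1.
  i=2: a_2=1, p_2 = 1*12 + 11 = 23, q_2 = 1*1 + 1 = 2.
  i=3: a_3=1, p_3 = 1*23 + 12 = 35, q_3 = 1*2 + 1 = 3.
  i=4: a_4=2, p_4 = 2*35 + 23 = 93, q_4 = 2*3 + 2 = 8.
  i=5: a_5=5, p_5 = 5*93 + 35 = 500, q_5 = 5*8 + 3 = 43.
q_5 = 43 > 29, so the last convergent with denominator <= 29 is p_4/q_4 = 93/8.
The closest fraction with denominator <= 29 is either p_4/q_4 or the intermediate fraction (k*p_4 + p_3)/(k*q_4 + q_3) with the largest k >= 1 whose denominator stays <= 29; these approach x as k grows, and every other convergent or intermediate fraction in range is farther away.
Largest k: floor((29 - q_3)/q_4) = floor((29 - 3)/8) = 3.
That gives (3*93 + 35)/(3*8 + 3) = 314/27.
Compare the errors: |x - 93/8| = |500*8 - 93*43|/(43*8) = 1/344, and |x - 314/27| = |500*27 - 314*43|/(43*27) = 2/1161.
Cross-multiplying, 2*344 = 688 < 1161 = 1*1161, so 2/1161 is smaller: the intermediate fraction 314/27 is closer to x than 93/8.

314/27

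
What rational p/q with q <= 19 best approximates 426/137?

Expand x = 426/137 as a continued fraction with the Euclidean algorithm:
  426 = 3*137 + 15, so a_0 = 3.
  137 = 9*15 + 2, so a_1 = 9.
  15 = 7*2 + 1, so a_2 = 7.
  2 = 2*1 + 0, so a_3 = 2.
so x = [3; 9, 7, 2].
Convergents (p_i = a_i*p_{i-1} + p_{i-2}, q_i = a_i*q_{i-1} + q_{i-2} with p_{-2}=0, p_{-1}=1, q_{-2}=1, q_{-1}=0), until the denominator exceeds 19:
  i=0: a_0=3, p_0 = 3*1 + 0 = 3, q_0 = 3*0 + 1 = 1.
  i=1: a_1=9, p_1 = 9*3 + 1 = 28, q_1 = 9*1 + 0 = 9.
  i=2: a_2=7, p_2 = 7*28 + 3 = 199, q_2 = 7*9 + 1 = 64.
q_2 = 64 > 19, so the last convergent with denominator <= 19 is p_1/q_1 = 28/9.
The closest fraction with denominator <= 19 is either p_1/q_1 or the intermediate fraction (k*p_1 + p_0)/(k*q_1 + q_0) with the largest k >= 1 whose denominator stays <= 19; these approach x as k grows, and every other convergent or intermediate fraction in range is farther away.
Largest k: floor((19 - q_0)/q_1) = floor((19 - 1)/9) = 2.
That gives (2*28 + 3)/(2*9 + 1) = 59/19.
Compare the errors: |x - 28/9| = |426*9 - 28*137|/(137*9) = 2/1233, and |x - 59/19| = |426*19 - 59*137|/(137*19) = 11/2603.
Cross-multiplying, 2*2603 = 5206 < 13563 = 11*1233, so 2/1233 is smaller: the convergent 28/9 is closer to x than 59/19.

28/9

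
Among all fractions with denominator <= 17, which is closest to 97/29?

Expand x = 97/29 as a continued fraction with the Euclidean algorithm:
  97 = 3*29 + 10, so a_0 = 3.
  29 = 2*10 + 9, so a_1 = 2.
  10 = 1*9 + 1, so a_2 = 1.
  9 = 9*1 + 0, so a_3 = 9.
so x = [3; 2, 1, 9].
Convergents (p_i = a_i*p_{i-1} + p_{i-2}, q_i = a_i*q_{i-1} + q_{i-2} with p_{-2}=0, p_{-1}=1, q_{-2}=1, q_{-1}=0), until the denominator exceeds 17:
  i=0: a_0=3, p_0 = 3*1 + 0 = 3, q_0 = 3*0 + 1 = 1.
  i=1: a_1=2, p_1 = 2*3 + 1 = 7, q_1 = 2*1 + 0 = 2.
  i=2: a_2=1, p_2 = 1*7 + 3 = 10, q_2 = 1*2 + 1 = 3.
  i=3: a_3=9, p_3 = 9*10 + 7 = 97, q_3 = 9*3 + 2 = 29.
q_3 = 29 > 17, so the last convergent with denominator <= 17 is p_2/q_2 = 10/3.
The closest fraction with denominator <= 17 is either p_2/q_2 or the intermediate fraction (k*p_2 + p_1)/(k*q_2 + q_1) with the largest k >= 1 whose denominator stays <= 17; these approach x as k grows, and every other convergent or intermediate fraction in range is farther away.
Largest k: floor((17 - q_1)/q_2) = floor((17 - 2)/3) = 5.
That gives (5*10 + 7)/(5*3 + 2) = 57/17.
Compare the errors: |x - 10/3| = |97*3 - 10*29|/(29*3) = 1/87, and |x - 57/17| = |97*17 - 57*29|/(29*17) = 4/493.
Cross-multiplying, 4*87 = 348 < 493 = 1*493, so 4/493 is smaller: the intermediate fraction 57/17 is closer to x than 10/3.

57/17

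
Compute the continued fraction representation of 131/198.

Run the Euclidean algorithm on 131 and 198; the successive quotients are the partial quotients a_0, a_1, ... (each step inverts the fractional part left over by the previous one):
  131 = 0*198 + 131, so a_0 = 0.
  198 = 1*131 + 67, so a_1 = 1.
  131 = 1*67 + 64, so a_2 = 1.
  67 = 1*64 + 3, so a_3 = 1.
  64 = 21*3 + 1, so a_4 = 21.
  3 = 3*1 + 0, so a_5 = 3.
The remainder reaches 0 after 6 divisions, so the expansion has 6 partial quotients, read off in order.

[0; 1, 1, 1, 21, 3]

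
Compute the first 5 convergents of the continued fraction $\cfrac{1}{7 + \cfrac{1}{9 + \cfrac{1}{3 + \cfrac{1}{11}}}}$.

Using the convergent recurrence p_i = a_i*p_{i-1} + p_{i-2}, q_i = a_i*q_{i-1} + q_{i-2} with p_{-2}=0, p_{-1}=1, q_{-2}=1, q_{-1}=0:
  i=0: a_0=0, p_0 = 0*1 + 0 = 0, q_0 = 0*0 + 1 = 1.
  i=1: a_1=7, p_1 = 7*0 + 1 = 1, q_1 = 7*1 + 0 = 7.
  i=2: a_2=9, p_2 = 9*1 + 0 = 9, q_2 = 9*7 + 1 = 64.
  i=3: a_3=3, p_3 = 3*9 + 1 = 28, q_3 = 3*64 + 7 = 199.
  i=4: a_4=11, p_4 = 11*28 + 9 = 317, q_4 = 11*199 + 64 = 2253.

0/1, 1/7, 9/64, 28/199, 317/2253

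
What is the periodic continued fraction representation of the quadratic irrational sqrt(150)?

Write x_i = (sqrt(150) + m_i)/d_i with (m_0, d_0) = (0, 1). a_0 = floor(sqrt(150)) = 12, since 12^2 = 144 <= 150 < 169 = 13^2.
Iterate m_{i+1} = d_i*a_i - m_i, d_{i+1} = (150 - m_{i+1}^2)/d_i, a_{i+1} = floor((a_0 + m_{i+1})/d_{i+1}):
  m_1 = 1*12 - 0 = 12, d_1 = (150 - 12^2)/1 = 6/1 = 6, a_1 = floor((12 + 12)/6) = 4.
  m_2 = 6*4 - 12 = 12, d_2 = (150 - 12^2)/6 = 6/6 = 1, a_2 = floor((12 + 12)/1) = 24.
  m_3 = 1*24 - 12 = 12, d_3 = (150 - 12^2)/1 = 6/1 = 6: (m_3, d_3) = (m_1, d_1) = (12, 6), so from here the quotients repeat a_1, a_2; the period length is 2.
Hence the expansion of sqrt(150) is a_0 = 12 followed by the repeating block 4, 24 (period 2).

[12; (4, 24)]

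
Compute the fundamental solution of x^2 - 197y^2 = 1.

First expand sqrt(197) as a continued fraction. With x_i = (sqrt(197) + m_i)/d_i and (m_0, d_0) = (0, 1): a_0 = floor(sqrt(197)) = 14, since 14^2 = 196 <= 197 < 225 = 15^2.
Iterate m_{i+1} = d_i*a_i - m_i, d_{i+1} = (197 - m_{i+1}^2)/d_i, a_{i+1} = floor((a_0 + m_{i+1})/d_{i+1}):
  m_1 = 1*14 - 0 = 14, d_1 = (197 - 14^2)/1 = 1/1 = 1, a_1 = floor((14 + 14)/1) = 28.
  m_2 = 1*28 - 14 = 14, d_2 = (197 - 14^2)/1 = 1/1 = 1: (m_2, d_2) = (m_1, d_1) = (14, 1), so from here the quotient a_1 repeats; the period length is 1.
So sqrt(197) = [14; (28)] with period length k = 1.
k is odd, so (p_{k-1}, q_{k-1}) only solves x^2 - 197y^2 = -1 and the fundamental solution of x^2 - 197y^2 = 1 is (p_{2k-1}, q_{2k-1}) = (p_1, q_1); compute convergents through index 1, running through the period twice.
Convergents (p_i = a_i*p_{i-1} + p_{i-2}, q_i = a_i*q_{i-1} + q_{i-2} with p_{-2}=0, p_{-1}=1, q_{-2}=1, q_{-1}=0):
  i=0: a_0=14, p_0 = 14*1 + 0 = 14, q_0 = 14*0 + 1 = 1.
  i=1: a_1=28, p_1 = 28*14 + 1 = 393, q_1 = 28*1 + 0 = 28.
Indeed p_0^2 - 197*q_0^2 = 196 - 197 = -1, not +1.
Check: 393^2 - 197*28^2 = 154449 - 154448 = 1, so (x, y) = (393, 28) solves the equation, and by the theorem it is the least positive solution.

(x, y) = (393, 28)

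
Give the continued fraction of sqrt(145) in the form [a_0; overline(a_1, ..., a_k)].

[12; overline(24)]

Write x_i = (sqrt(145) + m_i)/d_i with (m_0, d_0) = (0, 1). a_0 = floor(sqrt(145)) = 12, since 12^2 = 144 <= 145 < 169 = 13^2.
Iterate m_{i+1} = d_i*a_i - m_i, d_{i+1} = (145 - m_{i+1}^2)/d_i, a_{i+1} = floor((a_0 + m_{i+1})/d_{i+1}):
  m_1 = 1*12 - 0 = 12, d_1 = (145 - 12^2)/1 = 1/1 = 1, a_1 = floor((12 + 12)/1) = 24.
  m_2 = 1*24 - 12 = 12, d_2 = (145 - 12^2)/1 = 1/1 = 1: (m_2, d_2) = (m_1, d_1) = (12, 1), so from here the quotient a_1 repeats; the period length is 1.
Hence the expansion of sqrt(145) is a_0 = 12 followed by the repeating block 24 (period 1).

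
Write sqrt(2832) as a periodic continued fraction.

[53; (4, 1, 1, 1, 1, 1, 1, 1, 1, 1, 4, 106)]

Write x_i = (sqrt(2832) + m_i)/d_i with (m_0, d_0) = (0, 1). a_0 = floor(sqrt(2832)) = 53, since 53^2 = 2809 <= 2832 < 2916 = 54^2.
Iterate m_{i+1} = d_i*a_i - m_i, d_{i+1} = (2832 - m_{i+1}^2)/d_i, a_{i+1} = floor((a_0 + m_{i+1})/d_{i+1}):
  m_1 = 1*53 - 0 = 53, d_1 = (2832 - 53^2)/1 = 23/1 = 23, a_1 = floor((53 + 53)/23) = 4.
  m_2 = 23*4 - 53 = 39, d_2 = (2832 - 39^2)/23 = 1311/23 = 57, a_2 = floor((53 + 39)/57) = 1.
  m_3 = 57*1 - 39 = 18, d_3 = (2832 - 18^2)/57 = 2508/57 = 44, a_3 = floor((53 + 18)/44) = 1.
  m_4 = 44*1 - 18 = 26, d_4 = (2832 - 26^2)/44 = 2156/44 = 49, a_4 = floor((53 + 26)/49) = 1.
  m_5 = 49*1 - 26 = 23, d_5 = (2832 - 23^2)/49 = 2303/49 = 47, a_5 = floor((53 + 23)/47) = 1.
  m_6 = 47*1 - 23 = 24, d_6 = (2832 - 24^2)/47 = 2256/47 = 48, a_6 = floor((53 + 24)/48) = 1.
  m_7 = 48*1 - 24 = 24, d_7 = (2832 - 24^2)/48 = 2256/48 = 47, a_7 = floor((53 + 24)/47) = 1.
  m_8 = 47*1 - 24 = 23, d_8 = (2832 - 23^2)/47 = 2303/47 = 49, a_8 = floor((53 + 23)/49) = 1.
  m_9 = 49*1 - 23 = 26, d_9 = (2832 - 26^2)/49 = 2156/49 = 44, a_9 = floor((53 + 26)/44) = 1.
  m_10 = 44*1 - 26 = 18, d_10 = (2832 - 18^2)/44 = 2508/44 = 57, a_10 = floor((53 + 18)/57) = 1.
  m_11 = 57*1 - 18 = 39, d_11 = (2832 - 39^2)/57 = 1311/57 = 23, a_11 = floor((53 + 39)/23) = 4.
  m_12 = 23*4 - 39 = 53, d_12 = (2832 - 53^2)/23 = 23/23 = 1, a_12 = floor((53 + 53)/1) = 106.
  m_13 = 1*106 - 53 = 53, d_13 = (2832 - 53^2)/1 = 23/1 = 23: (m_13, d_13) = (m_1, d_1) = (53, 23), so from here the quotients repeat a_1, ..., a_12; the period length is 12.
Hence the expansion of sqrt(2832) is a_0 = 53 followed by the repeating block 4, 1, 1, 1, 1, 1, 1, 1, 1, 1, 4, 106 (period 12).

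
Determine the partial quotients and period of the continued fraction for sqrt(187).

Write x_i = (sqrt(187) + m_i)/d_i with (m_0, d_0) = (0, 1). a_0 = floor(sqrt(187)) = 13, since 13^2 = 169 <= 187 < 196 = 14^2.
Iterate m_{i+1} = d_i*a_i - m_i, d_{i+1} = (187 - m_{i+1}^2)/d_i, a_{i+1} = floor((a_0 + m_{i+1})/d_{i+1}):
  m_1 = 1*13 - 0 = 13, d_1 = (187 - 13^2)/1 = 18/1 = 18, a_1 = floor((13 + 13)/18) = 1.
  m_2 = 18*1 - 13 = 5, d_2 = (187 - 5^2)/18 = 162/18 = 9, a_2 = floor((13 + 5)/9) = 2.
  m_3 = 9*2 - 5 = 13, d_3 = (187 - 13^2)/9 = 18/9 = 2, a_3 = floor((13 + 13)/2) = 13.
  m_4 = 2*13 - 13 = 13, d_4 = (187 - 13^2)/2 = 18/2 = 9, a_4 = floor((13 + 13)/9) = 2.
  m_5 = 9*2 - 13 = 5, d_5 = (187 - 5^2)/9 = 162/9 = 18, a_5 = floor((13 + 5)/18) = 1.
  m_6 = 18*1 - 5 = 13, d_6 = (187 - 13^2)/18 = 18/18 = 1, a_6 = floor((13 + 13)/1) = 26.
  m_7 = 1*26 - 13 = 13, d_7 = (187 - 13^2)/1 = 18/1 = 18: (m_7, d_7) = (m_1, d_1) = (13, 18), so from here the quotients repeat a_1, ..., a_6; the period length is 6.
Hence the expansion of sqrt(187) is a_0 = 13 followed by the repeating block 1, 2, 13, 2, 1, 26 (period 6).

[13; (1, 2, 13, 2, 1, 26)]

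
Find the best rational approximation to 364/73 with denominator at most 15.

Expand x = 364/73 as a continued fraction with the Euclidean algorithm:
  364 = 4*73 + 72, so a_0 = 4.
  73 = 1*72 + 1, so a_1 = 1.
  72 = 72*1 + 0, so a_2 = 72.
so x = [4; 1, 72].
Convergents (p_i = a_i*p_{i-1} + p_{i-2}, q_i = a_i*q_{i-1} + q_{i-2} with p_{-2}=0, p_{-1}=1, q_{-2}=1, q_{-1}=0), until the denominator exceeds 15:
  i=0: a_0=4, p_0 = 4*1 + 0 = 4, q_0 = 4*0 + 1 = 1.
  i=1: a_1=1, p_1 = 1*4 + 1 = 5, q_1 = 1*1 + 0 = 1.
  i=2: a_2=72, p_2 = 72*5 + 4 = 364, q_2 = 72*1 + 1 = 73.
q_2 = 73 > 15, so the last convergent with denominator <= 15 is p_1/q_1 = 5/1.
The closest fraction with denominator <= 15 is either p_1/q_1 or the intermediate fraction (k*p_1 + p_0)/(k*q_1 + q_0) with the largest k >= 1 whose denominator stays <= 15; these approach x as k grows, and every other convergent or intermediate fraction in range is farther away.
Largest k: floor((15 - q_0)/q_1) = floor((15 - 1)/1) = 14.
That gives (14*5 + 4)/(14*1 + 1) = 74/15.
Compare the errors: |x - 5/1| = |364*1 - 5*73|/(73*1) = 1/73, and |x - 74/15| = |364*15 - 74*73|/(73*15) = 58/1095.
Cross-multiplying, 1*1095 = 1095 < 4234 = 58*73, so 1/73 is smaller: the convergent 5/1 is closer to x than 74/15.

5/1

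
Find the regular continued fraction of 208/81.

Run the Euclidean algorithm on 208 and 81; the successive quotients are the partial quotients a_0, a_1, ... (each step inverts the fractional part left over by the previous one):
  208 = 2*81 + 46, so a_0 = 2.
  81 = 1*46 + 35, so a_1 = 1.
  46 = 1*35 + 11, so a_2 = 1.
  35 = 3*11 + 2, so a_3 = 3.
  11 = 5*2 + 1, so a_4 = 5.
  2 = 2*1 + 0, so a_5 = 2.
The remainder reaches 0 after 6 divisions, so the expansion has 6 partial quotients, read off in order.

[2; 1, 1, 3, 5, 2]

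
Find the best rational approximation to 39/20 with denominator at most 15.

Expand x = 39/20 as a continued fraction with the Euclidean algorithm:
  39 = 1*20 + 19, so a_0 = 1.
  20 = 1*19 + 1, so a_1 = 1.
  19 = 19*1 + 0, so a_2 = 19.
so x = [1; 1, 19].
Convergents (p_i = a_i*p_{i-1} + p_{i-2}, q_i = a_i*q_{i-1} + q_{i-2} with p_{-2}=0, p_{-1}=1, q_{-2}=1, q_{-1}=0), until the denominator exceeds 15:
  i=0: a_0=1, p_0 = 1*1 + 0 = 1, q_0 = 1*0 + 1 = 1.
  i=1: a_1=1, p_1 = 1*1 + 1 = 2, q_1 = 1*1 + 0 = 1.
  i=2: a_2=19, p_2 = 19*2 + 1 = 39, q_2 = 19*1 + 1 = 20.
q_2 = 20 > 15, so the last convergent with denominator <= 15 is p_1/q_1 = 2/1.
The closest fraction with denominator <= 15 is either p_1/q_1 or the intermediate fraction (k*p_1 + p_0)/(k*q_1 + q_0) with the largest k >= 1 whose denominator stays <= 15; these approach x as k grows, and every other convergent or intermediate fraction in range is farther away.
Largest k: floor((15 - q_0)/q_1) = floor((15 - 1)/1) = 14.
That gives (14*2 + 1)/(14*1 + 1) = 29/15.
Compare the errors: |x - 2/1| = |39*1 - 2*20|/(20*1) = 1/20, and |x - 29/15| = |39*15 - 29*20|/(20*15) = 5/300.
Cross-multiplying, 5*20 = 100 < 300 = 1*300, so 5/300 is smaller: the intermediate fraction 29/15 is closer to x than 2/1.

29/15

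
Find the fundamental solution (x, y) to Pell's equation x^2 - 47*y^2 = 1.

(x, y) = (48, 7)

First expand sqrt(47) as a continued fraction. With x_i = (sqrt(47) + m_i)/d_i and (m_0, d_0) = (0, 1): a_0 = floor(sqrt(47)) = 6, since 6^2 = 36 <= 47 < 49 = 7^2.
Iterate m_{i+1} = d_i*a_i - m_i, d_{i+1} = (47 - m_{i+1}^2)/d_i, a_{i+1} = floor((a_0 + m_{i+1})/d_{i+1}):
  m_1 = 1*6 - 0 = 6, d_1 = (47 - 6^2)/1 = 11/1 = 11, a_1 = floor((6 + 6)/11) = 1.
  m_2 = 11*1 - 6 = 5, d_2 = (47 - 5^2)/11 = 22/11 = 2, a_2 = floor((6 + 5)/2) = 5.
  m_3 = 2*5 - 5 = 5, d_3 = (47 - 5^2)/2 = 22/2 = 11, a_3 = floor((6 + 5)/11) = 1.
  m_4 = 11*1 - 5 = 6, d_4 = (47 - 6^2)/11 = 11/11 = 1, a_4 = floor((6 + 6)/1) = 12.
  m_5 = 1*12 - 6 = 6, d_5 = (47 - 6^2)/1 = 11/1 = 11: (m_5, d_5) = (m_1, d_1) = (6, 11), so from here the quotients repeat a_1, ..., a_4; the period length is 4.
So sqrt(47) = [6; (1, 5, 1, 12)] with period length k = 4.
k is even, so the fundamental solution of x^2 - 47y^2 = 1 is (p_{k-1}, q_{k-1}) = (p_3, q_3); compute convergents through index 3.
Convergents (p_i = a_i*p_{i-1} + p_{i-2}, q_i = a_i*q_{i-1} + q_{i-2} with p_{-2}=0, p_{-1}=1, q_{-2}=1, q_{-1}=0):
  i=0: a_0=6, p_0 = 6*1 + 0 = 6, q_0 = 6*0 + 1 = 1.
  i=1: a_1=1, p_1 = 1*6 + 1 = 7, q_1 = 1*1 + 0 = 1.
  i=2: a_2=5, p_2 = 5*7 + 6 = 41, q_2 = 5*1 + 1 = 6.
  i=3: a_3=1, p_3 = 1*41 + 7 = 48, q_3 = 1*6 + 1 = 7.
Check: 48^2 - 47*7^2 = 2304 - 2303 = 1, so (x, y) = (48, 7) solves the equation, and by the theorem it is the least positive solution.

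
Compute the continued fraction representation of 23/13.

[1; 1, 3, 3]

Run the Euclidean algorithm on 23 and 13; the successive quotients are the partial quotients a_0, a_1, ... (each step inverts the fractional part left over by the previous one):
  23 = 1*13 + 10, so a_0 = 1.
  13 = 1*10 + 3, so a_1 = 1.
  10 = 3*3 + 1, so a_2 = 3.
  3 = 3*1 + 0, so a_3 = 3.
The remainder reaches 0 after 4 divisions, so the expansion has 4 partial quotients, read off in order.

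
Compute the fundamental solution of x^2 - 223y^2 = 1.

First expand sqrt(223) as a continued fraction. With x_i = (sqrt(223) + m_i)/d_i and (m_0, d_0) = (0, 1): a_0 = floor(sqrt(223)) = 14, since 14^2 = 196 <= 223 < 225 = 15^2.
Iterate m_{i+1} = d_i*a_i - m_i, d_{i+1} = (223 - m_{i+1}^2)/d_i, a_{i+1} = floor((a_0 + m_{i+1})/d_{i+1}):
  m_1 = 1*14 - 0 = 14, d_1 = (223 - 14^2)/1 = 27/1 = 27, a_1 = floor((14 + 14)/27) = 1.
  m_2 = 27*1 - 14 = 13, d_2 = (223 - 13^2)/27 = 54/27 = 2, a_2 = floor((14 + 13)/2) = 13.
  m_3 = 2*13 - 13 = 13, d_3 = (223 - 13^2)/2 = 54/2 = 27, a_3 = floor((14 + 13)/27) = 1.
  m_4 = 27*1 - 13 = 14, d_4 = (223 - 14^2)/27 = 27/27 = 1, a_4 = floor((14 + 14)/1) = 28.
  m_5 = 1*28 - 14 = 14, d_5 = (223 - 14^2)/1 = 27/1 = 27: (m_5, d_5) = (m_1, d_1) = (14, 27), so from here the quotients repeat a_1, ..., a_4; the period length is 4.
So sqrt(223) = [14; (1, 13, 1, 28)] with period length k = 4.
k is even, so the fundamental solution of x^2 - 223y^2 = 1 is (p_{k-1}, q_{k-1}) = (p_3, q_3); compute convergents through index 3.
Convergents (p_i = a_i*p_{i-1} + p_{i-2}, q_i = a_i*q_{i-1} + q_{i-2} with p_{-2}=0, p_{-1}=1, q_{-2}=1, q_{-1}=0):
  i=0: a_0=14, p_0 = 14*1 + 0 = 14, q_0 = 14*0 + 1 = 1.
  i=1: a_1=1, p_1 = 1*14 + 1 = 15, q_1 = 1*1 + 0 = 1.
  i=2: a_2=13, p_2 = 13*15 + 14 = 209, q_2 = 13*1 + 1 = 14.
  i=3: a_3=1, p_3 = 1*209 + 15 = 224, q_3 = 1*14 + 1 = 15.
Check: 224^2 - 223*15^2 = 50176 - 50175 = 1, so (x, y) = (224, 15) solves the equation, and by the theorem it is the least positive solution.

(x, y) = (224, 15)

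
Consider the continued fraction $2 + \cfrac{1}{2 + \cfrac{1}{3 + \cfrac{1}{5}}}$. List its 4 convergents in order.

2/1, 5/2, 17/7, 90/37

Using the convergent recurrence p_i = a_i*p_{i-1} + p_{i-2}, q_i = a_i*q_{i-1} + q_{i-2} with p_{-2}=0, p_{-1}=1, q_{-2}=1, q_{-1}=0:
  i=0: a_0=2, p_0 = 2*1 + 0 = 2, q_0 = 2*0 + 1 = 1.
  i=1: a_1=2, p_1 = 2*2 + 1 = 5, q_1 = 2*1 + 0 = 2.
  i=2: a_2=3, p_2 = 3*5 + 2 = 17, q_2 = 3*2 + 1 = 7.
  i=3: a_3=5, p_3 = 5*17 + 5 = 90, q_3 = 5*7 + 2 = 37.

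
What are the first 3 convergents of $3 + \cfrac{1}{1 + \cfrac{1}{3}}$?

Using the convergent recurrence p_i = a_i*p_{i-1} + p_{i-2}, q_i = a_i*q_{i-1} + q_{i-2} with p_{-2}=0, p_{-1}=1, q_{-2}=1, q_{-1}=0:
  i=0: a_0=3, p_0 = 3*1 + 0 = 3, q_0 = 3*0 + 1 = 1.
  i=1: a_1=1, p_1 = 1*3 + 1 = 4, q_1 = 1*1 + 0 = 1.
  i=2: a_2=3, p_2 = 3*4 + 3 = 15, q_2 = 3*1 + 1 = 4.

3/1, 4/1, 15/4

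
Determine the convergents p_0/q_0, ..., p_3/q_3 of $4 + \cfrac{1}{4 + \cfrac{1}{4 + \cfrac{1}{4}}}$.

4/1, 17/4, 72/17, 305/72

Using the convergent recurrence p_i = a_i*p_{i-1} + p_{i-2}, q_i = a_i*q_{i-1} + q_{i-2} with p_{-2}=0, p_{-1}=1, q_{-2}=1, q_{-1}=0:
  i=0: a_0=4, p_0 = 4*1 + 0 = 4, q_0 = 4*0 + 1 = 1.
  i=1: a_1=4, p_1 = 4*4 + 1 = 17, q_1 = 4*1 + 0 = 4.
  i=2: a_2=4, p_2 = 4*17 + 4 = 72, q_2 = 4*4 + 1 = 17.
  i=3: a_3=4, p_3 = 4*72 + 17 = 305, q_3 = 4*17 + 4 = 72.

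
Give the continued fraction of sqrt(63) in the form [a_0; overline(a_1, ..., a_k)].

Write x_i = (sqrt(63) + m_i)/d_i with (m_0, d_0) = (0, 1). a_0 = floor(sqrt(63)) = 7, since 7^2 = 49 <= 63 < 64 = 8^2.
Iterate m_{i+1} = d_i*a_i - m_i, d_{i+1} = (63 - m_{i+1}^2)/d_i, a_{i+1} = floor((a_0 + m_{i+1})/d_{i+1}):
  m_1 = 1*7 - 0 = 7, d_1 = (63 - 7^2)/1 = 14/1 = 14, a_1 = floor((7 + 7)/14) = 1.
  m_2 = 14*1 - 7 = 7, d_2 = (63 - 7^2)/14 = 14/14 = 1, a_2 = floor((7 + 7)/1) = 14.
  m_3 = 1*14 - 7 = 7, d_3 = (63 - 7^2)/1 = 14/1 = 14: (m_3, d_3) = (m_1, d_1) = (7, 14), so from here the quotients repeat a_1, a_2; the period length is 2.
Hence the expansion of sqrt(63) is a_0 = 7 followed by the repeating block 1, 14 (period 2).

[7; overline(1, 14)]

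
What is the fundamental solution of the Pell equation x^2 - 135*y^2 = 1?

First expand sqrt(135) as a continued fraction. With x_i = (sqrt(135) + m_i)/d_i and (m_0, d_0) = (0, 1): a_0 = floor(sqrt(135)) = 11, since 11^2 = 121 <= 135 < 144 = 12^2.
Iterate m_{i+1} = d_i*a_i - m_i, d_{i+1} = (135 - m_{i+1}^2)/d_i, a_{i+1} = floor((a_0 + m_{i+1})/d_{i+1}):
  m_1 = 1*11 - 0 = 11, d_1 = (135 - 11^2)/1 = 14/1 = 14, a_1 = floor((11 + 11)/14) = 1.
  m_2 = 14*1 - 11 = 3, d_2 = (135 - 3^2)/14 = 126/14 = 9, a_2 = floor((11 + 3)/9) = 1.
  m_3 = 9*1 - 3 = 6, d_3 = (135 - 6^2)/9 = 99/9 = 11, a_3 = floor((11 + 6)/11) = 1.
  m_4 = 11*1 - 6 = 5, d_4 = (135 - 5^2)/11 = 110/11 = 10, a_4 = floor((11 + 5)/10) = 1.
  m_5 = 10*1 - 5 = 5, d_5 = (135 - 5^2)/10 = 110/10 = 11, a_5 = floor((11 + 5)/11) = 1.
  m_6 = 11*1 - 5 = 6, d_6 = (135 - 6^2)/11 = 99/11 = 9, a_6 = floor((11 + 6)/9) = 1.
  m_7 = 9*1 - 6 = 3, d_7 = (135 - 3^2)/9 = 126/9 = 14, a_7 = floor((11 + 3)/14) = 1.
  m_8 = 14*1 - 3 = 11, d_8 = (135 - 11^2)/14 = 14/14 = 1, a_8 = floor((11 + 11)/1) = 22.
  m_9 = 1*22 - 11 = 11, d_9 = (135 - 11^2)/1 = 14/1 = 14: (m_9, d_9) = (m_1, d_1) = (11, 14), so from here the quotients repeat a_1, ..., a_8; the period length is 8.
So sqrt(135) = [11; (1, 1, 1, 1, 1, 1, 1, 22)] with period length k = 8.
k is even, so the fundamental solution of x^2 - 135y^2 = 1 is (p_{k-1}, q_{k-1}) = (p_7, q_7); compute convergents through index 7.
Convergents (p_i = a_i*p_{i-1} + p_{i-2}, q_i = a_i*q_{i-1} + q_{i-2} with p_{-2}=0, p_{-1}=1, q_{-2}=1, q_{-1}=0):
  i=0: a_0=11, p_0 = 11*1 + 0 = 11, q_0 = 11*0 + 1 = 1.
  i=1: a_1=1, p_1 = 1*11 + 1 = 12, q_1 = 1*1 + 0 = 1.
  i=2: a_2=1, p_2 = 1*12 + 11 = 23, q_2 = 1*1 + 1 = 2.
  i=3: a_3=1, p_3 = 1*23 + 12 = 35, q_3 = 1*2 + 1 = 3.
  i=4: a_4=1, p_4 = 1*35 + 23 = 58, q_4 = 1*3 + 2 = 5.
  i=5: a_5=1, p_5 = 1*58 + 35 = 93, q_5 = 1*5 + 3 = 8.
  i=6: a_6=1, p_6 = 1*93 + 58 = 151, q_6 = 1*8 + 5 = 13.
  i=7: a_7=1, p_7 = 1*151 + 93 = 244, q_7 = 1*13 + 8 = 21.
Check: 244^2 - 135*21^2 = 59536 - 59535 = 1, so (x, y) = (244, 21) solves the equation, and by the theorem it is the least positive solution.

(x, y) = (244, 21)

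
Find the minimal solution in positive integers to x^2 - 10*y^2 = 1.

First expand sqrt(10) as a continued fraction. With x_i = (sqrt(10) + m_i)/d_i and (m_0, d_0) = (0, 1): a_0 = floor(sqrt(10)) = 3, since 3^2 = 9 <= 10 < 16 = 4^2.
Iterate m_{i+1} = d_i*a_i - m_i, d_{i+1} = (10 - m_{i+1}^2)/d_i, a_{i+1} = floor((a_0 + m_{i+1})/d_{i+1}):
  m_1 = 1*3 - 0 = 3, d_1 = (10 - 3^2)/1 = 1/1 = 1, a_1 = floor((3 + 3)/1) = 6.
  m_2 = 1*6 - 3 = 3, d_2 = (10 - 3^2)/1 = 1/1 = 1: (m_2, d_2) = (m_1, d_1) = (3, 1), so from here the quotient a_1 repeats; the period length is 1.
So sqrt(10) = [3; (6)] with period length k = 1.
k is odd, so (p_{k-1}, q_{k-1}) only solves x^2 - 10y^2 = -1 and the fundamental solution of x^2 - 10y^2 = 1 is (p_{2k-1}, q_{2k-1}) = (p_1, q_1); compute convergents through index 1, running through the period twice.
Convergents (p_i = a_i*p_{i-1} + p_{i-2}, q_i = a_i*q_{i-1} + q_{i-2} with p_{-2}=0, p_{-1}=1, q_{-2}=1, q_{-1}=0):
  i=0: a_0=3, p_0 = 3*1 + 0 = 3, q_0 = 3*0 + 1 = 1.
  i=1: a_1=6, p_1 = 6*3 + 1 = 19, q_1 = 6*1 + 0 = 6.
Indeed p_0^2 - 10*q_0^2 = 9 - 10 = -1, not +1.
Check: 19^2 - 10*6^2 = 361 - 360 = 1, so (x, y) = (19, 6) solves the equation, and by the theorem it is the least positive solution.

(x, y) = (19, 6)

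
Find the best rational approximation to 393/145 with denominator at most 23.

19/7

Expand x = 393/145 as a continued fraction with the Euclidean algorithm:
  393 = 2*145 + 103, so a_0 = 2.
  145 = 1*103 + 42, so a_1 = 1.
  103 = 2*42 + 19, so a_2 = 2.
  42 = 2*19 + 4, so a_3 = 2.
  19 = 4*4 + 3, so a_4 = 4.
  4 = 1*3 + 1, so a_5 = 1.
  3 = 3*1 + 0, so a_6 = 3.
so x = [2; 1, 2, 2, 4, 1, 3].
Convergents (p_i = a_i*p_{i-1} + p_{i-2}, q_i = a_i*q_{i-1} + q_{i-2} with p_{-2}=0, p_{-1}=1, q_{-2}=1, q_{-1}=0), until the denominator exceeds 23:
  i=0: a_0=2, p_0 = 2*1 + 0 = 2, q_0 = 2*0 + 1 = 1.
  i=1: a_1=1, p_1 = 1*2 + 1 = 3, q_1 = 1*1 + 0 = 1.
  i=2: a_2=2, p_2 = 2*3 + 2 = 8, q_2 = 2*1 + 1 = 3.
  i=3: a_3=2, p_3 = 2*8 + 3 = 19, q_3 = 2*3 + 1 = 7.
  i=4: a_4=4, p_4 = 4*19 + 8 = 84, q_4 = 4*7 + 3 = 31.
q_4 = 31 > 23, so the last convergent with denominator <= 23 is p_3/q_3 = 19/7.
The closest fraction with denominator <= 23 is either p_3/q_3 or the intermediate fraction (k*p_3 + p_2)/(k*q_3 + q_2) with the largest k >= 1 whose denominator stays <= 23; these approach x as k grows, and every other convergent or intermediate fraction in range is farther away.
Largest k: floor((23 - q_2)/q_3) = floor((23 - 3)/7) = 2.
That gives (2*19 + 8)/(2*7 + 3) = 46/17.
Compare the errors: |x - 19/7| = |393*7 - 19*145|/(145*7) = 4/1015, and |x - 46/17| = |393*17 - 46*145|/(145*17) = 11/2465.
Cross-multiplying, 4*2465 = 9860 < 11165 = 11*1015, so 4/1015 is smaller: the convergent 19/7 is closer to x than 46/17.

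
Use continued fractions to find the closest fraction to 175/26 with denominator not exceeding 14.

74/11

Expand x = 175/26 as a continued fraction with the Euclidean algorithm:
  175 = 6*26 + 19, so a_0 = 6.
  26 = 1*19 + 7, so a_1 = 1.
  19 = 2*7 + 5, so a_2 = 2.
  7 = 1*5 + 2, so a_3 = 1.
  5 = 2*2 + 1, so a_4 = 2.
  2 = 2*1 + 0, so a_5 = 2.
so x = [6; 1, 2, 1, 2, 2].
Convergents (p_i = a_i*p_{i-1} + p_{i-2}, q_i = a_i*q_{i-1} + q_{i-2} with p_{-2}=0, p_{-1}=1, q_{-2}=1, q_{-1}=0), until the denominator exceeds 14:
  i=0: a_0=6, p_0 = 6*1 + 0 = 6, q_0 = 6*0 + 1 = 1.
  i=1: a_1=1, p_1 = 1*6 + 1 = 7, q_1 = 1*1 + 0 = 1.
  i=2: a_2=2, p_2 = 2*7 + 6 = 20, q_2 = 2*1 + 1 = 3.
  i=3: a_3=1, p_3 = 1*20 + 7 = 27, q_3 = 1*3 + 1 = 4.
  i=4: a_4=2, p_4 = 2*27 + 20 = 74, q_4 = 2*4 + 3 = 11.
  i=5: a_5=2, p_5 = 2*74 + 27 = 175, q_5 = 2*11 + 4 = 26.
q_5 = 26 > 14, so the last convergent with denominator <= 14 is p_4/q_4 = 74/11.
The closest fraction with denominator <= 14 is either p_4/q_4 or the intermediate fraction (k*p_4 + p_3)/(k*q_4 + q_3) with the largest k >= 1 whose denominator stays <= 14; these approach x as k grows, and every other convergent or intermediate fraction in range is farther away.
Largest k: floor((14 - q_3)/q_4) = floor((14 - 4)/11) = 0.
Since k = 0, no intermediate fraction beyond p_4/q_4 has denominator <= 14, so the convergent 74/11 is the closest (its error is |175*11 - 74*26|/(26*11) = 1/286).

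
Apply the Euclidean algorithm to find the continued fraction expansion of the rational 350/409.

[0; 1, 5, 1, 13, 1, 3]

Run the Euclidean algorithm on 350 and 409; the successive quotients are the partial quotients a_0, a_1, ... (each step inverts the fractional part left over by the previous one):
  350 = 0*409 + 350, so a_0 = 0.
  409 = 1*350 + 59, so a_1 = 1.
  350 = 5*59 + 55, so a_2 = 5.
  59 = 1*55 + 4, so a_3 = 1.
  55 = 13*4 + 3, so a_4 = 13.
  4 = 1*3 + 1, so a_5 = 1.
  3 = 3*1 + 0, so a_6 = 3.
The remainder reaches 0 after 7 divisions, so the expansion has 7 partial quotients, read off in order.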